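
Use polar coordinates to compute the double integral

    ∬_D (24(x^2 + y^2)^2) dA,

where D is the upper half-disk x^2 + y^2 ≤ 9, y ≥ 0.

The region D is 0 ≤ r ≤ 3, 0 ≤ θ ≤ π in polar coordinates, where x = r cos(θ), y = r sin(θ), and dA = r dr dθ.

Under the substitution, the integrand becomes 24r^4, so

    ∬_D (24(x^2 + y^2)^2) dA = ∫_{0}^{π} ∫_{0}^{3} (24r^4) · r dr dθ.

Inner integral (in r): ∫_{0}^{3} (24r^4) · r dr = 2916.

Outer integral (in θ): ∫_{0}^{π} (2916) dθ = 2916π.

Therefore ∬_D (24(x^2 + y^2)^2) dA = 2916π.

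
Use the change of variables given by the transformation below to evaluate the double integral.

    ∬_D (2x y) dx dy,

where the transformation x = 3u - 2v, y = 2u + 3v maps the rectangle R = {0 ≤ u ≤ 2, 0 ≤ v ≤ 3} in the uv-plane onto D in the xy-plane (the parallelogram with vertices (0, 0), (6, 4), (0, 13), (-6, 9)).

Compute the Jacobian determinant of (x, y) with respect to (u, v):

    ∂(x,y)/∂(u,v) = | 3  -2 | = (3)(3) - (-2)(2) = 13.
                   | 2  3 |

Its absolute value is |J| = 13 (the area scaling factor).

Substituting x = 3u - 2v, y = 2u + 3v into the integrand,

    2x y → 12u^2 + 10u v - 12v^2,

so the integral becomes

    ∬_R (12u^2 + 10u v - 12v^2) · |J| du dv = ∫_0^2 ∫_0^3 (156u^2 + 130u v - 156v^2) dv du.

Inner (v): 468u^2 + 585u - 1404.
Outer (u): -390.

Therefore ∬_D (2x y) dx dy = -390.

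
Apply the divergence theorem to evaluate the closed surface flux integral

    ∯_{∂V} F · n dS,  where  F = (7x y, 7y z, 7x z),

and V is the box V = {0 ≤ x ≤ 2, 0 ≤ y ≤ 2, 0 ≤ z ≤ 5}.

By the divergence theorem,

    ∯_{∂V} F · n dS = ∭_V (∇ · F) dV.

Compute the divergence:
    ∇ · F = ∂F_x/∂x + ∂F_y/∂y + ∂F_z/∂z = 7y + 7z + 7x = 7x + 7y + 7z.

V is a rectangular box, so dV = dx dy dz with 0 ≤ x ≤ 2, 0 ≤ y ≤ 2, 0 ≤ z ≤ 5.

Integrate (7x + 7y + 7z) over V as an iterated integral:

    ∭_V (∇·F) dV = ∫_0^{2} ∫_0^{2} ∫_0^{5} (7x + 7y + 7z) dz dy dx.

Inner (z from 0 to 5): 35x + 35y + 175/2.
Middle (y from 0 to 2): 70x + 245.
Outer (x from 0 to 2): 630.

Therefore ∯_{∂V} F · n dS = 630.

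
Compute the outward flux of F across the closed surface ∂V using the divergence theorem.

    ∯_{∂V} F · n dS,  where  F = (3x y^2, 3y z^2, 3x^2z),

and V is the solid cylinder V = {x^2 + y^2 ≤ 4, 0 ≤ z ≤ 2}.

By the divergence theorem,

    ∯_{∂V} F · n dS = ∭_V (∇ · F) dV.

Compute the divergence:
    ∇ · F = ∂F_x/∂x + ∂F_y/∂y + ∂F_z/∂z = 3y^2 + 3z^2 + 3x^2 = 3x^2 + 3y^2 + 3z^2.

In cylindrical coordinates, x = r cos(θ), y = r sin(θ), z = z, dV = r dr dθ dz, with 0 ≤ r ≤ 2, 0 ≤ θ ≤ 2π, 0 ≤ z ≤ 2.

The integrand, after substitution and multiplying by the volume element, becomes (3r^2 + 3z^2) · r, so

    ∭_V (∇·F) dV = ∫_0^{2π} ∫_0^{2} ∫_0^{2} (3r^2 + 3z^2) · r dz dr dθ.

Inner (z from 0 to 2): 6r^3 + 8r.
Middle (r from 0 to 2): 40.
Outer (θ from 0 to 2π): 80π.

Therefore ∯_{∂V} F · n dS = 80π.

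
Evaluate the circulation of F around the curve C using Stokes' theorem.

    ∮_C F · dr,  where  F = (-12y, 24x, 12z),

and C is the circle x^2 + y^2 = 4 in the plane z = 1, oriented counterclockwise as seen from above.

Let S be the flat disk x^2 + y^2 ≤ 4 in the plane z = 1, with upward unit normal n̂ = ẑ. By Stokes' theorem,

    ∮_C F · dr = ∬_S (∇ × F) · n̂ dS = ∬_D (curl F)_z dA,

where D is the disk x^2 + y^2 ≤ 4.

Compute the curl of F = (-12y, 24x, 12z):
    (∇ × F)_x = ∂F_z/∂y - ∂F_y/∂z = 0,
    (∇ × F)_y = ∂F_x/∂z - ∂F_z/∂x = 0,
    (∇ × F)_z = ∂F_y/∂x - ∂F_x/∂y = 36.

On z = 1, (curl F)_z = 36.

Convert to polar (x = r cos θ, y = r sin θ, dA = r dr dθ); the integrand becomes 36, so

    ∬_D (curl F)_z dA = ∫_0^{2π} ∫_0^{2} (36) · r dr dθ.

Inner (r from 0 to 2): 72.
Outer (θ from 0 to 2π): 144π.

Therefore ∮_C F · dr = 144π.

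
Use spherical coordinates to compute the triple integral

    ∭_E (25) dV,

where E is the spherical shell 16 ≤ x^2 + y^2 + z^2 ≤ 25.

In spherical coordinates, x = ρ sin(φ) cos(θ), y = ρ sin(φ) sin(θ), z = ρ cos(φ), and dV = ρ^2 sin(φ) dρ dφ dθ.

The integrand becomes 25, so

    ∭_E (25) dV = ∫_{0}^{2π} ∫_{0}^{π} ∫_{4}^{5} (25) · ρ^2 sin(φ) dρ dφ dθ.

Inner (ρ): 1525sin(φ)/3.
Middle (φ): 3050/3.
Outer (θ): 6100π/3.

Therefore the triple integral equals 6100π/3.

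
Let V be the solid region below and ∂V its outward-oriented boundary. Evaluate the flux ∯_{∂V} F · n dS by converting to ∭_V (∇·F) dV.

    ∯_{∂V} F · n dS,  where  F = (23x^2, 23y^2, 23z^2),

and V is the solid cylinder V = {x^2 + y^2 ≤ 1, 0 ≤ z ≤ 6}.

By the divergence theorem,

    ∯_{∂V} F · n dS = ∭_V (∇ · F) dV.

Compute the divergence:
    ∇ · F = ∂F_x/∂x + ∂F_y/∂y + ∂F_z/∂z = 46x + 46y + 46z.

In cylindrical coordinates, x = r cos(θ), y = r sin(θ), z = z, dV = r dr dθ dz, with 0 ≤ r ≤ 1, 0 ≤ θ ≤ 2π, 0 ≤ z ≤ 6.

The integrand, after substitution and multiplying by the volume element, becomes (46sqrt(2)r sin(θ + π/4) + 46z) · r, so

    ∭_V (∇·F) dV = ∫_0^{2π} ∫_0^{1} ∫_0^{6} (46sqrt(2)r sin(θ + π/4) + 46z) · r dz dr dθ.

Inner (z from 0 to 6): 276r (sqrt(2)r sin(θ + π/4) + 3).
Middle (r from 0 to 1): 92sqrt(2)sin(θ + π/4) + 414.
Outer (θ from 0 to 2π): 828π.

Therefore ∯_{∂V} F · n dS = 828π.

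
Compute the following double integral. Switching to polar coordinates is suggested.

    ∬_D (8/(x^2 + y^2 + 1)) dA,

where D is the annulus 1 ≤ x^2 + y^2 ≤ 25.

The region D is 1 ≤ r ≤ 5, 0 ≤ θ ≤ 2π in polar coordinates, where x = r cos(θ), y = r sin(θ), and dA = r dr dθ.

Under the substitution, the integrand becomes 8/(r^2 + 1), so

    ∬_D (8/(x^2 + y^2 + 1)) dA = ∫_{0}^{2π} ∫_{1}^{5} (8/(r^2 + 1)) · r dr dθ.

Inner integral (in r): ∫_{1}^{5} (8/(r^2 + 1)) · r dr = log(28561).

Outer integral (in θ): ∫_{0}^{2π} (log(28561)) dθ = 8π log(13).

Therefore ∬_D (8/(x^2 + y^2 + 1)) dA = 8π log(13).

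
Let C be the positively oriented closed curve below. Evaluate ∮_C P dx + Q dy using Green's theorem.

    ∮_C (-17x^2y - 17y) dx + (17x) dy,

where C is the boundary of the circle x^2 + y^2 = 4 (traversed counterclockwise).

Green's theorem converts the closed line integral into a double integral over the enclosed region D:

    ∮_C P dx + Q dy = ∬_D (∂Q/∂x - ∂P/∂y) dA.

Here P = -17x^2y - 17y, Q = 17x, so

    ∂Q/∂x = 17,    ∂P/∂y = -17x^2 - 17,
    ∂Q/∂x - ∂P/∂y = 17x^2 + 34.

D is the region x^2 + y^2 ≤ 4. Evaluating the double integral:

In polar coordinates (x = r cos θ, y = r sin θ, dA = r dr dθ) the integrand becomes 17r^2cos(θ)^2 + 34, so

    ∬_D (17x^2 + 34) dA = ∫_0^{2π} ∫_0^{2} (17r^2cos(θ)^2 + 34) · r dr dθ.

Inner (r from 0 to 2): 68cos(θ)^2 + 68.
Outer (θ from 0 to 2π): 204π.

Therefore ∮_C P dx + Q dy = 204π.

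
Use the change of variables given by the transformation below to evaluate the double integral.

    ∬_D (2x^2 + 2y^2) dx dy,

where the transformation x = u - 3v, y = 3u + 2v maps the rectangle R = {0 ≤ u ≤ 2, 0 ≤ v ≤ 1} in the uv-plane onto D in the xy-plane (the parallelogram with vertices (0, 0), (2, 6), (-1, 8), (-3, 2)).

Compute the Jacobian determinant of (x, y) with respect to (u, v):

    ∂(x,y)/∂(u,v) = | 1  -3 | = (1)(2) - (-3)(3) = 11.
                   | 3  2 |

Its absolute value is |J| = 11 (the area scaling factor).

Substituting x = u - 3v, y = 3u + 2v into the integrand,

    2x^2 + 2y^2 → 20u^2 + 12u v + 26v^2,

so the integral becomes

    ∬_R (20u^2 + 12u v + 26v^2) · |J| du dv = ∫_0^2 ∫_0^1 (220u^2 + 132u v + 286v^2) dv du.

Inner (v): 220u^2 + 66u + 286/3.
Outer (u): 2728/3.

Therefore ∬_D (2x^2 + 2y^2) dx dy = 2728/3.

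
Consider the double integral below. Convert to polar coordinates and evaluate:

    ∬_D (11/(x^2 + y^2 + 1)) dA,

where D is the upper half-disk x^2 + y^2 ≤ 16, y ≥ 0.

The region D is 0 ≤ r ≤ 4, 0 ≤ θ ≤ π in polar coordinates, where x = r cos(θ), y = r sin(θ), and dA = r dr dθ.

Under the substitution, the integrand becomes 11/(r^2 + 1), so

    ∬_D (11/(x^2 + y^2 + 1)) dA = ∫_{0}^{π} ∫_{0}^{4} (11/(r^2 + 1)) · r dr dθ.

Inner integral (in r): ∫_{0}^{4} (11/(r^2 + 1)) · r dr = 11log(17)/2.

Outer integral (in θ): ∫_{0}^{π} (11log(17)/2) dθ = 11π log(17)/2.

Therefore ∬_D (11/(x^2 + y^2 + 1)) dA = 11π log(17)/2.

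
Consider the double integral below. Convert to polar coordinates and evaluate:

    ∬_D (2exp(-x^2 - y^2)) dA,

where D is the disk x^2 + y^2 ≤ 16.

The region D is 0 ≤ r ≤ 4, 0 ≤ θ ≤ 2π in polar coordinates, where x = r cos(θ), y = r sin(θ), and dA = r dr dθ.

Under the substitution, the integrand becomes 2exp(-r^2), so

    ∬_D (2exp(-x^2 - y^2)) dA = ∫_{0}^{2π} ∫_{0}^{4} (2exp(-r^2)) · r dr dθ.

Inner integral (in r): ∫_{0}^{4} (2exp(-r^2)) · r dr = 1 - exp(-16).

Outer integral (in θ): ∫_{0}^{2π} (1 - exp(-16)) dθ = -2π exp(-16) + 2π.

Therefore ∬_D (2exp(-x^2 - y^2)) dA = -2π exp(-16) + 2π.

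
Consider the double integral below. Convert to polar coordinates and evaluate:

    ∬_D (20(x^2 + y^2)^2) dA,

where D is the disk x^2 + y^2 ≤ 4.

The region D is 0 ≤ r ≤ 2, 0 ≤ θ ≤ 2π in polar coordinates, where x = r cos(θ), y = r sin(θ), and dA = r dr dθ.

Under the substitution, the integrand becomes 20r^4, so

    ∬_D (20(x^2 + y^2)^2) dA = ∫_{0}^{2π} ∫_{0}^{2} (20r^4) · r dr dθ.

Inner integral (in r): ∫_{0}^{2} (20r^4) · r dr = 640/3.

Outer integral (in θ): ∫_{0}^{2π} (640/3) dθ = 1280π/3.

Therefore ∬_D (20(x^2 + y^2)^2) dA = 1280π/3.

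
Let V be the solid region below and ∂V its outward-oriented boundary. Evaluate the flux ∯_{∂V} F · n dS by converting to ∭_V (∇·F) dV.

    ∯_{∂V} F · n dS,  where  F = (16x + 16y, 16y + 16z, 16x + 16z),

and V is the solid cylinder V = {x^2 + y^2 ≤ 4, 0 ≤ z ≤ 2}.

By the divergence theorem,

    ∯_{∂V} F · n dS = ∭_V (∇ · F) dV.

Compute the divergence:
    ∇ · F = ∂F_x/∂x + ∂F_y/∂y + ∂F_z/∂z = 16 + 16 + 16 = 48.

In cylindrical coordinates, x = r cos(θ), y = r sin(θ), z = z, dV = r dr dθ dz, with 0 ≤ r ≤ 2, 0 ≤ θ ≤ 2π, 0 ≤ z ≤ 2.

The integrand, after substitution and multiplying by the volume element, becomes (48) · r, so

    ∭_V (∇·F) dV = ∫_0^{2π} ∫_0^{2} ∫_0^{2} (48) · r dz dr dθ.

Inner (z from 0 to 2): 96r.
Middle (r from 0 to 2): 192.
Outer (θ from 0 to 2π): 384π.

Therefore ∯_{∂V} F · n dS = 384π.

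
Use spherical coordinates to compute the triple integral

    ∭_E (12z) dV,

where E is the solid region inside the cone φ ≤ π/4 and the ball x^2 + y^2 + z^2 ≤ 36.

In spherical coordinates, x = ρ sin(φ) cos(θ), y = ρ sin(φ) sin(θ), z = ρ cos(φ), and dV = ρ^2 sin(φ) dρ dφ dθ.

The integrand becomes 12ρ cos(φ), so

    ∭_E (12z) dV = ∫_{0}^{2π} ∫_{0}^{π/4} ∫_{0}^{6} (12ρ cos(φ)) · ρ^2 sin(φ) dρ dφ dθ.

Inner (ρ): 1944sin(2φ).
Middle (φ): 972.
Outer (θ): 1944π.

Therefore the triple integral equals 1944π.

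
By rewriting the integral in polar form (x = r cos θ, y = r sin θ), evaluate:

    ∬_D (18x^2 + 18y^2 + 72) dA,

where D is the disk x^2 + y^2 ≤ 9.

The region D is 0 ≤ r ≤ 3, 0 ≤ θ ≤ 2π in polar coordinates, where x = r cos(θ), y = r sin(θ), and dA = r dr dθ.

Under the substitution, the integrand becomes 18r^2 + 72, so

    ∬_D (18x^2 + 18y^2 + 72) dA = ∫_{0}^{2π} ∫_{0}^{3} (18r^2 + 72) · r dr dθ.

Inner integral (in r): ∫_{0}^{3} (18r^2 + 72) · r dr = 1377/2.

Outer integral (in θ): ∫_{0}^{2π} (1377/2) dθ = 1377π.

Therefore ∬_D (18x^2 + 18y^2 + 72) dA = 1377π.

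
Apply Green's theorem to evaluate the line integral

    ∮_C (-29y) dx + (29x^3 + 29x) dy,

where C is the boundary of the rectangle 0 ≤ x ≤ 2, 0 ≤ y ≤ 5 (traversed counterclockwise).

Green's theorem converts the closed line integral into a double integral over the enclosed region D:

    ∮_C P dx + Q dy = ∬_D (∂Q/∂x - ∂P/∂y) dA.

Here P = -29y, Q = 29x^3 + 29x, so

    ∂Q/∂x = 87x^2 + 29,    ∂P/∂y = -29,
    ∂Q/∂x - ∂P/∂y = 87x^2 + 58.

D is the region 0 ≤ x ≤ 2, 0 ≤ y ≤ 5. Evaluating the double integral:

    ∬_D (87x^2 + 58) dA = ∫_0^{2} ∫_0^{5} (87x^2 + 58) dy dx.

Inner (y from 0 to 5): 435x^2 + 290.
Outer (x from 0 to 2): 1740.

Therefore ∮_C P dx + Q dy = 1740.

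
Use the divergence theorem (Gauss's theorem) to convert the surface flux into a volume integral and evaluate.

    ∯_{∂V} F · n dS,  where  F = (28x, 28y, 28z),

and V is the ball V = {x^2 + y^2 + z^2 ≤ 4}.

By the divergence theorem,

    ∯_{∂V} F · n dS = ∭_V (∇ · F) dV.

Compute the divergence:
    ∇ · F = ∂F_x/∂x + ∂F_y/∂y + ∂F_z/∂z = 28 + 28 + 28 = 84.

In spherical coordinates, x = ρ sin(φ) cos(θ), y = ρ sin(φ) sin(θ), z = ρ cos(φ), dV = ρ^2 sin(φ) dρ dφ dθ, with 0 ≤ ρ ≤ 2, 0 ≤ φ ≤ π, 0 ≤ θ ≤ 2π.

The integrand, after substitution and multiplying by the volume element, becomes (84) · ρ^2 sin(φ), so

    ∭_V (∇·F) dV = ∫_0^{2π} ∫_0^{π} ∫_0^{2} (84) · ρ^2 sin(φ) dρ dφ dθ.

Inner (ρ from 0 to 2): 224sin(φ).
Middle (φ from 0 to π): 448.
Outer (θ from 0 to 2π): 896π.

Therefore ∯_{∂V} F · n dS = 896π.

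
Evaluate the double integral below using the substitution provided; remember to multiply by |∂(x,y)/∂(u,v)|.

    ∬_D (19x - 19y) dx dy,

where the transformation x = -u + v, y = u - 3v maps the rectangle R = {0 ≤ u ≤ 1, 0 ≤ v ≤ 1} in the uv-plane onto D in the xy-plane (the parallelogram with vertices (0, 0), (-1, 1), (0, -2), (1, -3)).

Compute the Jacobian determinant of (x, y) with respect to (u, v):

    ∂(x,y)/∂(u,v) = | -1  1 | = (-1)(-3) - (1)(1) = 2.
                   | 1  -3 |

Its absolute value is |J| = 2 (the area scaling factor).

Substituting x = -u + v, y = u - 3v into the integrand,

    19x - 19y → -38u + 76v,

so the integral becomes

    ∬_R (-38u + 76v) · |J| du dv = ∫_0^1 ∫_0^1 (-76u + 152v) dv du.

Inner (v): 76 - 76u.
Outer (u): 38.

Therefore ∬_D (19x - 19y) dx dy = 38.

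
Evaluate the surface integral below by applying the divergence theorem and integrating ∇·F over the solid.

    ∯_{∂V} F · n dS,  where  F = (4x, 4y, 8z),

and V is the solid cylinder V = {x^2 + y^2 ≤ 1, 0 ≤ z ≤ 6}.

By the divergence theorem,

    ∯_{∂V} F · n dS = ∭_V (∇ · F) dV.

Compute the divergence:
    ∇ · F = ∂F_x/∂x + ∂F_y/∂y + ∂F_z/∂z = 4 + 4 + 8 = 16.

In cylindrical coordinates, x = r cos(θ), y = r sin(θ), z = z, dV = r dr dθ dz, with 0 ≤ r ≤ 1, 0 ≤ θ ≤ 2π, 0 ≤ z ≤ 6.

The integrand, after substitution and multiplying by the volume element, becomes (16) · r, so

    ∭_V (∇·F) dV = ∫_0^{2π} ∫_0^{1} ∫_0^{6} (16) · r dz dr dθ.

Inner (z from 0 to 6): 96r.
Middle (r from 0 to 1): 48.
Outer (θ from 0 to 2π): 96π.

Therefore ∯_{∂V} F · n dS = 96π.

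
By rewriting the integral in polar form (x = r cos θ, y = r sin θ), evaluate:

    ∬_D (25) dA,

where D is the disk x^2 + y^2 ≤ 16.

The region D is 0 ≤ r ≤ 4, 0 ≤ θ ≤ 2π in polar coordinates, where x = r cos(θ), y = r sin(θ), and dA = r dr dθ.

Under the substitution, the integrand becomes 25, so

    ∬_D (25) dA = ∫_{0}^{2π} ∫_{0}^{4} (25) · r dr dθ.

Inner integral (in r): ∫_{0}^{4} (25) · r dr = 200.

Outer integral (in θ): ∫_{0}^{2π} (200) dθ = 400π.

Therefore ∬_D (25) dA = 400π.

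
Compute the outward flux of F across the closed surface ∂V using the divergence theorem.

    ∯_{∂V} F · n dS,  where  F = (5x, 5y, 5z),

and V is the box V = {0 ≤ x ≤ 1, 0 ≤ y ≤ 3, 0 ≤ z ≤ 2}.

By the divergence theorem,

    ∯_{∂V} F · n dS = ∭_V (∇ · F) dV.

Compute the divergence:
    ∇ · F = ∂F_x/∂x + ∂F_y/∂y + ∂F_z/∂z = 5 + 5 + 5 = 15.

V is a rectangular box, so dV = dx dy dz with 0 ≤ x ≤ 1, 0 ≤ y ≤ 3, 0 ≤ z ≤ 2.

Integrate (15) over V as an iterated integral:

    ∭_V (∇·F) dV = ∫_0^{1} ∫_0^{3} ∫_0^{2} (15) dz dy dx.

Inner (z from 0 to 2): 30.
Middle (y from 0 to 3): 90.
Outer (x from 0 to 1): 90.

Therefore ∯_{∂V} F · n dS = 90.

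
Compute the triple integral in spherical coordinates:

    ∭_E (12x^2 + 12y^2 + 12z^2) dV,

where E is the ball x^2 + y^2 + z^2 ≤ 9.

In spherical coordinates, x = ρ sin(φ) cos(θ), y = ρ sin(φ) sin(θ), z = ρ cos(φ), and dV = ρ^2 sin(φ) dρ dφ dθ.

The integrand becomes 12ρ^2, so

    ∭_E (12x^2 + 12y^2 + 12z^2) dV = ∫_{0}^{2π} ∫_{0}^{π} ∫_{0}^{3} (12ρ^2) · ρ^2 sin(φ) dρ dφ dθ.

Inner (ρ): 2916sin(φ)/5.
Middle (φ): 5832/5.
Outer (θ): 11664π/5.

Therefore the triple integral equals 11664π/5.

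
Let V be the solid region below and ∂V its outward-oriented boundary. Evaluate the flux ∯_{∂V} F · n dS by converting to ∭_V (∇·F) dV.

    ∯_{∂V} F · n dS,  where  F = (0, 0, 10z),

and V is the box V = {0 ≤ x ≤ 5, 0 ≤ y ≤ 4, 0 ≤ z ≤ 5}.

By the divergence theorem,

    ∯_{∂V} F · n dS = ∭_V (∇ · F) dV.

Compute the divergence:
    ∇ · F = ∂F_x/∂x + ∂F_y/∂y + ∂F_z/∂z = 0 + 0 + 10 = 10.

V is a rectangular box, so dV = dx dy dz with 0 ≤ x ≤ 5, 0 ≤ y ≤ 4, 0 ≤ z ≤ 5.

Integrate (10) over V as an iterated integral:

    ∭_V (∇·F) dV = ∫_0^{5} ∫_0^{4} ∫_0^{5} (10) dz dy dx.

Inner (z from 0 to 5): 50.
Middle (y from 0 to 4): 200.
Outer (x from 0 to 5): 1000.

Therefore ∯_{∂V} F · n dS = 1000.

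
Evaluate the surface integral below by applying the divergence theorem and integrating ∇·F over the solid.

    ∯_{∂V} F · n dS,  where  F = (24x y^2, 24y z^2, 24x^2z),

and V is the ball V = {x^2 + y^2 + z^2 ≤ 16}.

By the divergence theorem,

    ∯_{∂V} F · n dS = ∭_V (∇ · F) dV.

Compute the divergence:
    ∇ · F = ∂F_x/∂x + ∂F_y/∂y + ∂F_z/∂z = 24y^2 + 24z^2 + 24x^2 = 24x^2 + 24y^2 + 24z^2.

In spherical coordinates, x = ρ sin(φ) cos(θ), y = ρ sin(φ) sin(θ), z = ρ cos(φ), dV = ρ^2 sin(φ) dρ dφ dθ, with 0 ≤ ρ ≤ 4, 0 ≤ φ ≤ π, 0 ≤ θ ≤ 2π.

The integrand, after substitution and multiplying by the volume element, becomes (24ρ^2) · ρ^2 sin(φ), so

    ∭_V (∇·F) dV = ∫_0^{2π} ∫_0^{π} ∫_0^{4} (24ρ^2) · ρ^2 sin(φ) dρ dφ dθ.

Inner (ρ from 0 to 4): 24576sin(φ)/5.
Middle (φ from 0 to π): 49152/5.
Outer (θ from 0 to 2π): 98304π/5.

Therefore ∯_{∂V} F · n dS = 98304π/5.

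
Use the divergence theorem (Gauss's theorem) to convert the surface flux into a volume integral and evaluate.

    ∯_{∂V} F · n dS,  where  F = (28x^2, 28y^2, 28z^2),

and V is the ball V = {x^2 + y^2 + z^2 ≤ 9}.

By the divergence theorem,

    ∯_{∂V} F · n dS = ∭_V (∇ · F) dV.

Compute the divergence:
    ∇ · F = ∂F_x/∂x + ∂F_y/∂y + ∂F_z/∂z = 56x + 56y + 56z.

In spherical coordinates, x = ρ sin(φ) cos(θ), y = ρ sin(φ) sin(θ), z = ρ cos(φ), dV = ρ^2 sin(φ) dρ dφ dθ, with 0 ≤ ρ ≤ 3, 0 ≤ φ ≤ π, 0 ≤ θ ≤ 2π.

The integrand, after substitution and multiplying by the volume element, becomes (56ρ (sqrt(2)sin(φ)sin(θ + π/4) + cos(φ))) · ρ^2 sin(φ), so

    ∭_V (∇·F) dV = ∫_0^{2π} ∫_0^{π} ∫_0^{3} (56ρ (sqrt(2)sin(φ)sin(θ + π/4) + cos(φ))) · ρ^2 sin(φ) dρ dφ dθ.

Inner (ρ from 0 to 3): 1134(sqrt(2)sin(φ)sin(θ + π/4) + cos(φ))sin(φ).
Middle (φ from 0 to π): 567sqrt(2)π sin(θ + π/4).
Outer (θ from 0 to 2π): 0.

Therefore ∯_{∂V} F · n dS = 0.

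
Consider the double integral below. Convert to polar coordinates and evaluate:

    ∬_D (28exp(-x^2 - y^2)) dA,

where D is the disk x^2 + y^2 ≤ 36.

The region D is 0 ≤ r ≤ 6, 0 ≤ θ ≤ 2π in polar coordinates, where x = r cos(θ), y = r sin(θ), and dA = r dr dθ.

Under the substitution, the integrand becomes 28exp(-r^2), so

    ∬_D (28exp(-x^2 - y^2)) dA = ∫_{0}^{2π} ∫_{0}^{6} (28exp(-r^2)) · r dr dθ.

Inner integral (in r): ∫_{0}^{6} (28exp(-r^2)) · r dr = 14 - 14exp(-36).

Outer integral (in θ): ∫_{0}^{2π} (14 - 14exp(-36)) dθ = -28π exp(-36) + 28π.

Therefore ∬_D (28exp(-x^2 - y^2)) dA = -28π exp(-36) + 28π.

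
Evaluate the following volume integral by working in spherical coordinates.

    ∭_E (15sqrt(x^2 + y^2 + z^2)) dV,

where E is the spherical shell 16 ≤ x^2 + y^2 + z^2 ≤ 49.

In spherical coordinates, x = ρ sin(φ) cos(θ), y = ρ sin(φ) sin(θ), z = ρ cos(φ), and dV = ρ^2 sin(φ) dρ dφ dθ.

The integrand becomes 15ρ, so

    ∭_E (15sqrt(x^2 + y^2 + z^2)) dV = ∫_{0}^{2π} ∫_{0}^{π} ∫_{4}^{7} (15ρ) · ρ^2 sin(φ) dρ dφ dθ.

Inner (ρ): 32175sin(φ)/4.
Middle (φ): 32175/2.
Outer (θ): 32175π.

Therefore the triple integral equals 32175π.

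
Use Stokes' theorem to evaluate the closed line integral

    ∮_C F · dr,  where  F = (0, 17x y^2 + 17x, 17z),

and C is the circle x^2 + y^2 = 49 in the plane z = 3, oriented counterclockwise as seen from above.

Let S be the flat disk x^2 + y^2 ≤ 49 in the plane z = 3, with upward unit normal n̂ = ẑ. By Stokes' theorem,

    ∮_C F · dr = ∬_S (∇ × F) · n̂ dS = ∬_D (curl F)_z dA,

where D is the disk x^2 + y^2 ≤ 49.

Compute the curl of F = (0, 17x y^2 + 17x, 17z):
    (∇ × F)_x = ∂F_z/∂y - ∂F_y/∂z = 0,
    (∇ × F)_y = ∂F_x/∂z - ∂F_z/∂x = 0,
    (∇ × F)_z = ∂F_y/∂x - ∂F_x/∂y = 17y^2 + 17.

On z = 3, (curl F)_z = 17y^2 + 17.

Convert to polar (x = r cos θ, y = r sin θ, dA = r dr dθ); the integrand becomes 17r^2sin(θ)^2 + 17, so

    ∬_D (curl F)_z dA = ∫_0^{2π} ∫_0^{7} (17r^2sin(θ)^2 + 17) · r dr dθ.

Inner (r from 0 to 7): 40817sin(θ)^2/4 + 833/2.
Outer (θ from 0 to 2π): 44149π/4.

Therefore ∮_C F · dr = 44149π/4.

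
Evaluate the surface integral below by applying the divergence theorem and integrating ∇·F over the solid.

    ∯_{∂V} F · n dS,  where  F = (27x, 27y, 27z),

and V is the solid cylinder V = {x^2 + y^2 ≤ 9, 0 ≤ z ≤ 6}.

By the divergence theorem,

    ∯_{∂V} F · n dS = ∭_V (∇ · F) dV.

Compute the divergence:
    ∇ · F = ∂F_x/∂x + ∂F_y/∂y + ∂F_z/∂z = 27 + 27 + 27 = 81.

In cylindrical coordinates, x = r cos(θ), y = r sin(θ), z = z, dV = r dr dθ dz, with 0 ≤ r ≤ 3, 0 ≤ θ ≤ 2π, 0 ≤ z ≤ 6.

The integrand, after substitution and multiplying by the volume element, becomes (81) · r, so

    ∭_V (∇·F) dV = ∫_0^{2π} ∫_0^{3} ∫_0^{6} (81) · r dz dr dθ.

Inner (z from 0 to 6): 486r.
Middle (r from 0 to 3): 2187.
Outer (θ from 0 to 2π): 4374π.

Therefore ∯_{∂V} F · n dS = 4374π.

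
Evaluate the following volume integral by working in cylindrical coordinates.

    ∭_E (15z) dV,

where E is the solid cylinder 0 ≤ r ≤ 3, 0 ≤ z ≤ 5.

In cylindrical coordinates, x = r cos(θ), y = r sin(θ), z = z, and dV = r dr dθ dz.

The integrand becomes 15z, so

    ∭_E (15z) dV = ∫_{0}^{2π} ∫_{0}^{3} ∫_{0}^{5} (15z) · r dz dr dθ.

Inner (z): 375r/2.
Middle (r from 0 to 3): 3375/4.
Outer (θ): 3375π/2.

Therefore the triple integral equals 3375π/2.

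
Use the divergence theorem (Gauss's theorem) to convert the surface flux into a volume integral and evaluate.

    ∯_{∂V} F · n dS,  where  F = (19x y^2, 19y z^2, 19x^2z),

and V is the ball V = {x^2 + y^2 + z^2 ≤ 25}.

By the divergence theorem,

    ∯_{∂V} F · n dS = ∭_V (∇ · F) dV.

Compute the divergence:
    ∇ · F = ∂F_x/∂x + ∂F_y/∂y + ∂F_z/∂z = 19y^2 + 19z^2 + 19x^2 = 19x^2 + 19y^2 + 19z^2.

In spherical coordinates, x = ρ sin(φ) cos(θ), y = ρ sin(φ) sin(θ), z = ρ cos(φ), dV = ρ^2 sin(φ) dρ dφ dθ, with 0 ≤ ρ ≤ 5, 0 ≤ φ ≤ π, 0 ≤ θ ≤ 2π.

The integrand, after substitution and multiplying by the volume element, becomes (19ρ^2) · ρ^2 sin(φ), so

    ∭_V (∇·F) dV = ∫_0^{2π} ∫_0^{π} ∫_0^{5} (19ρ^2) · ρ^2 sin(φ) dρ dφ dθ.

Inner (ρ from 0 to 5): 11875sin(φ).
Middle (φ from 0 to π): 23750.
Outer (θ from 0 to 2π): 47500π.

Therefore ∯_{∂V} F · n dS = 47500π.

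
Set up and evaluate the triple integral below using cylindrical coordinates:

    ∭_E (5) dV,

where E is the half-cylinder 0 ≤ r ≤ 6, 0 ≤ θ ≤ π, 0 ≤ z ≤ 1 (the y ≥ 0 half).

In cylindrical coordinates, x = r cos(θ), y = r sin(θ), z = z, and dV = r dr dθ dz.

The integrand becomes 5, so

    ∭_E (5) dV = ∫_{0}^{π} ∫_{0}^{6} ∫_{0}^{1} (5) · r dz dr dθ.

Inner (z): 5r.
Middle (r from 0 to 6): 90.
Outer (θ): 90π.

Therefore the triple integral equals 90π.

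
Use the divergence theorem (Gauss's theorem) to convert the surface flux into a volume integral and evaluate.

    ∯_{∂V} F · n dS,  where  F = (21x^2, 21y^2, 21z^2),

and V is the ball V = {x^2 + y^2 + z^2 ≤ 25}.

By the divergence theorem,

    ∯_{∂V} F · n dS = ∭_V (∇ · F) dV.

Compute the divergence:
    ∇ · F = ∂F_x/∂x + ∂F_y/∂y + ∂F_z/∂z = 42x + 42y + 42z.

In spherical coordinates, x = ρ sin(φ) cos(θ), y = ρ sin(φ) sin(θ), z = ρ cos(φ), dV = ρ^2 sin(φ) dρ dφ dθ, with 0 ≤ ρ ≤ 5, 0 ≤ φ ≤ π, 0 ≤ θ ≤ 2π.

The integrand, after substitution and multiplying by the volume element, becomes (42ρ (sqrt(2)sin(φ)sin(θ + π/4) + cos(φ))) · ρ^2 sin(φ), so

    ∭_V (∇·F) dV = ∫_0^{2π} ∫_0^{π} ∫_0^{5} (42ρ (sqrt(2)sin(φ)sin(θ + π/4) + cos(φ))) · ρ^2 sin(φ) dρ dφ dθ.

Inner (ρ from 0 to 5): 13125(sqrt(2)sin(φ)sin(θ + π/4) + cos(φ))sin(φ)/2.
Middle (φ from 0 to π): 13125sqrt(2)π sin(θ + π/4)/4.
Outer (θ from 0 to 2π): 0.

Therefore ∯_{∂V} F · n dS = 0.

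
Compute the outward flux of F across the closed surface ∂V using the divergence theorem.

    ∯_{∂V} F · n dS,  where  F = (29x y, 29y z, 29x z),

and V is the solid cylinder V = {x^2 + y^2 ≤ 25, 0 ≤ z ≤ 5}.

By the divergence theorem,

    ∯_{∂V} F · n dS = ∭_V (∇ · F) dV.

Compute the divergence:
    ∇ · F = ∂F_x/∂x + ∂F_y/∂y + ∂F_z/∂z = 29y + 29z + 29x = 29x + 29y + 29z.

In cylindrical coordinates, x = r cos(θ), y = r sin(θ), z = z, dV = r dr dθ dz, with 0 ≤ r ≤ 5, 0 ≤ θ ≤ 2π, 0 ≤ z ≤ 5.

The integrand, after substitution and multiplying by the volume element, becomes (29sqrt(2)r sin(θ + π/4) + 29z) · r, so

    ∭_V (∇·F) dV = ∫_0^{2π} ∫_0^{5} ∫_0^{5} (29sqrt(2)r sin(θ + π/4) + 29z) · r dz dr dθ.

Inner (z from 0 to 5): 145r (2sqrt(2)r sin(θ + π/4) + 5)/2.
Middle (r from 0 to 5): 18125sqrt(2)sin(θ + π/4)/3 + 18125/4.
Outer (θ from 0 to 2π): 18125π/2.

Therefore ∯_{∂V} F · n dS = 18125π/2.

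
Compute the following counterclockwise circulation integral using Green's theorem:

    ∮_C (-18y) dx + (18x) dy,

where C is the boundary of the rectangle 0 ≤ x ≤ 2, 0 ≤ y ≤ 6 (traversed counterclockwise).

Green's theorem converts the closed line integral into a double integral over the enclosed region D:

    ∮_C P dx + Q dy = ∬_D (∂Q/∂x - ∂P/∂y) dA.

Here P = -18y, Q = 18x, so

    ∂Q/∂x = 18,    ∂P/∂y = -18,
    ∂Q/∂x - ∂P/∂y = 36.

D is the region 0 ≤ x ≤ 2, 0 ≤ y ≤ 6. Evaluating the double integral:

    ∬_D (36) dA = ∫_0^{2} ∫_0^{6} (36) dy dx.

Inner (y from 0 to 6): 216.
Outer (x from 0 to 2): 432.

Therefore ∮_C P dx + Q dy = 432.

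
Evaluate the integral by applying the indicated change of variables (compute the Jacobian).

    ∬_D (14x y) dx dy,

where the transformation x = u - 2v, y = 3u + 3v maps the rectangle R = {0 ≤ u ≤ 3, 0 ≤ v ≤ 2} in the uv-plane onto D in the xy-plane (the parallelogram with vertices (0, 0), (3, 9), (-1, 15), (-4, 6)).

Compute the Jacobian determinant of (x, y) with respect to (u, v):

    ∂(x,y)/∂(u,v) = | 1  -2 | = (1)(3) - (-2)(3) = 9.
                   | 3  3 |

Its absolute value is |J| = 9 (the area scaling factor).

Substituting x = u - 2v, y = 3u + 3v into the integrand,

    14x y → 42u^2 - 42u v - 84v^2,

so the integral becomes

    ∬_R (42u^2 - 42u v - 84v^2) · |J| du dv = ∫_0^3 ∫_0^2 (378u^2 - 378u v - 756v^2) dv du.

Inner (v): 756u^2 - 756u - 2016.
Outer (u): -2646.

Therefore ∬_D (14x y) dx dy = -2646.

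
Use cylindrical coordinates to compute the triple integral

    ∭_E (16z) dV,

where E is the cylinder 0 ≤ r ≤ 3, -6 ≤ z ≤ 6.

In cylindrical coordinates, x = r cos(θ), y = r sin(θ), z = z, and dV = r dr dθ dz.

The integrand becomes 16z, so

    ∭_E (16z) dV = ∫_{0}^{2π} ∫_{0}^{3} ∫_{-6}^{6} (16z) · r dz dr dθ.

Inner (z): 0.
Middle (r from 0 to 3): 0.
Outer (θ): 0.

Therefore the triple integral equals 0.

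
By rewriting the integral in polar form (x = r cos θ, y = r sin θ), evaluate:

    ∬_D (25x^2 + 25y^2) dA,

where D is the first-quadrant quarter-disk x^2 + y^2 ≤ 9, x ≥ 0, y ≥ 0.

The region D is 0 ≤ r ≤ 3, 0 ≤ θ ≤ π/2 in polar coordinates, where x = r cos(θ), y = r sin(θ), and dA = r dr dθ.

Under the substitution, the integrand becomes 25r^2, so

    ∬_D (25x^2 + 25y^2) dA = ∫_{0}^{π/2} ∫_{0}^{3} (25r^2) · r dr dθ.

Inner integral (in r): ∫_{0}^{3} (25r^2) · r dr = 2025/4.

Outer integral (in θ): ∫_{0}^{π/2} (2025/4) dθ = 2025π/8.

Therefore ∬_D (25x^2 + 25y^2) dA = 2025π/8.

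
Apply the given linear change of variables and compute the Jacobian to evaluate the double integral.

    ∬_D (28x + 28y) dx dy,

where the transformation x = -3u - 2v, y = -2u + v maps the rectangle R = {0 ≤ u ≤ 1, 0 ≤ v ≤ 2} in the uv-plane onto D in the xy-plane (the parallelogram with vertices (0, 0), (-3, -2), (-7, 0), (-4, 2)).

Compute the Jacobian determinant of (x, y) with respect to (u, v):

    ∂(x,y)/∂(u,v) = | -3  -2 | = (-3)(1) - (-2)(-2) = -7.
                   | -2  1 |

Its absolute value is |J| = 7 (the area scaling factor).

Substituting x = -3u - 2v, y = -2u + v into the integrand,

    28x + 28y → -140u - 28v,

so the integral becomes

    ∬_R (-140u - 28v) · |J| du dv = ∫_0^1 ∫_0^2 (-980u - 196v) dv du.

Inner (v): -1960u - 392.
Outer (u): -1372.

Therefore ∬_D (28x + 28y) dx dy = -1372.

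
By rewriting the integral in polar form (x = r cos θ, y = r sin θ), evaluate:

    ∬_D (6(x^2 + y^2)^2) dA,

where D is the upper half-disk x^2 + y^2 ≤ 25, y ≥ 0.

The region D is 0 ≤ r ≤ 5, 0 ≤ θ ≤ π in polar coordinates, where x = r cos(θ), y = r sin(θ), and dA = r dr dθ.

Under the substitution, the integrand becomes 6r^4, so

    ∬_D (6(x^2 + y^2)^2) dA = ∫_{0}^{π} ∫_{0}^{5} (6r^4) · r dr dθ.

Inner integral (in r): ∫_{0}^{5} (6r^4) · r dr = 15625.

Outer integral (in θ): ∫_{0}^{π} (15625) dθ = 15625π.

Therefore ∬_D (6(x^2 + y^2)^2) dA = 15625π.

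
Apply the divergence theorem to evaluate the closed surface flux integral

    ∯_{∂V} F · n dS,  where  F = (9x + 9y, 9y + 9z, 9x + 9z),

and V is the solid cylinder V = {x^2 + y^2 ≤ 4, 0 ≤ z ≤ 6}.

By the divergence theorem,

    ∯_{∂V} F · n dS = ∭_V (∇ · F) dV.

Compute the divergence:
    ∇ · F = ∂F_x/∂x + ∂F_y/∂y + ∂F_z/∂z = 9 + 9 + 9 = 27.

In cylindrical coordinates, x = r cos(θ), y = r sin(θ), z = z, dV = r dr dθ dz, with 0 ≤ r ≤ 2, 0 ≤ θ ≤ 2π, 0 ≤ z ≤ 6.

The integrand, after substitution and multiplying by the volume element, becomes (27) · r, so

    ∭_V (∇·F) dV = ∫_0^{2π} ∫_0^{2} ∫_0^{6} (27) · r dz dr dθ.

Inner (z from 0 to 6): 162r.
Middle (r from 0 to 2): 324.
Outer (θ from 0 to 2π): 648π.

Therefore ∯_{∂V} F · n dS = 648π.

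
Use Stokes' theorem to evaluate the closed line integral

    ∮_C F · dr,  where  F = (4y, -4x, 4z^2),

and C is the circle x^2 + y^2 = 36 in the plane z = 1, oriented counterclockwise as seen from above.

Let S be the flat disk x^2 + y^2 ≤ 36 in the plane z = 1, with upward unit normal n̂ = ẑ. By Stokes' theorem,

    ∮_C F · dr = ∬_S (∇ × F) · n̂ dS = ∬_D (curl F)_z dA,

where D is the disk x^2 + y^2 ≤ 36.

Compute the curl of F = (4y, -4x, 4z^2):
    (∇ × F)_x = ∂F_z/∂y - ∂F_y/∂z = 0,
    (∇ × F)_y = ∂F_x/∂z - ∂F_z/∂x = 0,
    (∇ × F)_z = ∂F_y/∂x - ∂F_x/∂y = -8.

On z = 1, (curl F)_z = -8.

Convert to polar (x = r cos θ, y = r sin θ, dA = r dr dθ); the integrand becomes -8, so

    ∬_D (curl F)_z dA = ∫_0^{2π} ∫_0^{6} (-8) · r dr dθ.

Inner (r from 0 to 6): -144.
Outer (θ from 0 to 2π): -288π.

Therefore ∮_C F · dr = -288π.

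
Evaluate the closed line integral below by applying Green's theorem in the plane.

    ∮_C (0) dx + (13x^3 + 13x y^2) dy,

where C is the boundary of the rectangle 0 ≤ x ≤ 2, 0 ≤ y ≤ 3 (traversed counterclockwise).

Green's theorem converts the closed line integral into a double integral over the enclosed region D:

    ∮_C P dx + Q dy = ∬_D (∂Q/∂x - ∂P/∂y) dA.

Here P = 0, Q = 13x^3 + 13x y^2, so

    ∂Q/∂x = 39x^2 + 13y^2,    ∂P/∂y = 0,
    ∂Q/∂x - ∂P/∂y = 39x^2 + 13y^2.

D is the region 0 ≤ x ≤ 2, 0 ≤ y ≤ 3. Evaluating the double integral:

    ∬_D (39x^2 + 13y^2) dA = ∫_0^{2} ∫_0^{3} (39x^2 + 13y^2) dy dx.

Inner (y from 0 to 3): 117x^2 + 117.
Outer (x from 0 to 2): 546.

Therefore ∮_C P dx + Q dy = 546.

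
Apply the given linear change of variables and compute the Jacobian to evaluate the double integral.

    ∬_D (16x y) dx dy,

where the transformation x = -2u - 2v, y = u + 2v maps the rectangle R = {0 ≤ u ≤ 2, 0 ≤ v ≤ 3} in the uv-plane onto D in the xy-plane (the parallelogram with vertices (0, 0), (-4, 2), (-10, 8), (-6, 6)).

Compute the Jacobian determinant of (x, y) with respect to (u, v):

    ∂(x,y)/∂(u,v) = | -2  -2 | = (-2)(2) - (-2)(1) = -2.
                   | 1  2 |

Its absolute value is |J| = 2 (the area scaling factor).

Substituting x = -2u - 2v, y = u + 2v into the integrand,

    16x y → -32u^2 - 96u v - 64v^2,

so the integral becomes

    ∬_R (-32u^2 - 96u v - 64v^2) · |J| du dv = ∫_0^2 ∫_0^3 (-64u^2 - 192u v - 128v^2) dv du.

Inner (v): -192u^2 - 864u - 1152.
Outer (u): -4544.

Therefore ∬_D (16x y) dx dy = -4544.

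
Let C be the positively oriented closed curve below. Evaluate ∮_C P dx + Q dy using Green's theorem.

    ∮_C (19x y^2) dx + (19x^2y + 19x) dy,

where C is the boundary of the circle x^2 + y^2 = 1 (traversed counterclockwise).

Green's theorem converts the closed line integral into a double integral over the enclosed region D:

    ∮_C P dx + Q dy = ∬_D (∂Q/∂x - ∂P/∂y) dA.

Here P = 19x y^2, Q = 19x^2y + 19x, so

    ∂Q/∂x = 38x y + 19,    ∂P/∂y = 38x y,
    ∂Q/∂x - ∂P/∂y = 19.

D is the region x^2 + y^2 ≤ 1. Evaluating the double integral:

In polar coordinates (x = r cos θ, y = r sin θ, dA = r dr dθ) the integrand becomes 19, so

    ∬_D (19) dA = ∫_0^{2π} ∫_0^{1} (19) · r dr dθ.

Inner (r from 0 to 1): 19/2.
Outer (θ from 0 to 2π): 19π.

Therefore ∮_C P dx + Q dy = 19π.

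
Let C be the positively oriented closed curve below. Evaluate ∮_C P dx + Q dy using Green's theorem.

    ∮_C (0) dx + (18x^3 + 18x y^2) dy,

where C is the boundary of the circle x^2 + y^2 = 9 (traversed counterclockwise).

Green's theorem converts the closed line integral into a double integral over the enclosed region D:

    ∮_C P dx + Q dy = ∬_D (∂Q/∂x - ∂P/∂y) dA.

Here P = 0, Q = 18x^3 + 18x y^2, so

    ∂Q/∂x = 54x^2 + 18y^2,    ∂P/∂y = 0,
    ∂Q/∂x - ∂P/∂y = 54x^2 + 18y^2.

D is the region x^2 + y^2 ≤ 9. Evaluating the double integral:

In polar coordinates (x = r cos θ, y = r sin θ, dA = r dr dθ) the integrand becomes 18r^2(cos(2θ) + 2), so

    ∬_D (54x^2 + 18y^2) dA = ∫_0^{2π} ∫_0^{3} (18r^2(cos(2θ) + 2)) · r dr dθ.

Inner (r from 0 to 3): 2187/2 - 729sin(θ)^2.
Outer (θ from 0 to 2π): 1458π.

Therefore ∮_C P dx + Q dy = 1458π.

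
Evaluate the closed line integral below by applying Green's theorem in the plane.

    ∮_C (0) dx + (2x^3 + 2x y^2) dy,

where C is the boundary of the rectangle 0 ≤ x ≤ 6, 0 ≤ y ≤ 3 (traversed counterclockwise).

Green's theorem converts the closed line integral into a double integral over the enclosed region D:

    ∮_C P dx + Q dy = ∬_D (∂Q/∂x - ∂P/∂y) dA.

Here P = 0, Q = 2x^3 + 2x y^2, so

    ∂Q/∂x = 6x^2 + 2y^2,    ∂P/∂y = 0,
    ∂Q/∂x - ∂P/∂y = 6x^2 + 2y^2.

D is the region 0 ≤ x ≤ 6, 0 ≤ y ≤ 3. Evaluating the double integral:

    ∬_D (6x^2 + 2y^2) dA = ∫_0^{6} ∫_0^{3} (6x^2 + 2y^2) dy dx.

Inner (y from 0 to 3): 18x^2 + 18.
Outer (x from 0 to 6): 1404.

Therefore ∮_C P dx + Q dy = 1404.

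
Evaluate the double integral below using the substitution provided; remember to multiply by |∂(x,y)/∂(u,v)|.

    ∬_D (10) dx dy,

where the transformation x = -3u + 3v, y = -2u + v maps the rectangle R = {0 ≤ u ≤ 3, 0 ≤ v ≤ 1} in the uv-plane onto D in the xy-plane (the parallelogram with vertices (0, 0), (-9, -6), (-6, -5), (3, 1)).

Compute the Jacobian determinant of (x, y) with respect to (u, v):

    ∂(x,y)/∂(u,v) = | -3  3 | = (-3)(1) - (3)(-2) = 3.
                   | -2  1 |

Its absolute value is |J| = 3 (the area scaling factor).

Substituting x = -3u + 3v, y = -2u + v into the integrand,

    10 → 10,

so the integral becomes

    ∬_R (10) · |J| du dv = ∫_0^3 ∫_0^1 (30) dv du.

Inner (v): 30.
Outer (u): 90.

Therefore ∬_D (10) dx dy = 90.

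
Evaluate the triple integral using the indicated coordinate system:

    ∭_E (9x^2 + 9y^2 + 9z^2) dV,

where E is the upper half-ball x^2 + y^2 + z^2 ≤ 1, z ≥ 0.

In spherical coordinates, x = ρ sin(φ) cos(θ), y = ρ sin(φ) sin(θ), z = ρ cos(φ), and dV = ρ^2 sin(φ) dρ dφ dθ.

The integrand becomes 9ρ^2, so

    ∭_E (9x^2 + 9y^2 + 9z^2) dV = ∫_{0}^{2π} ∫_{0}^{π/2} ∫_{0}^{1} (9ρ^2) · ρ^2 sin(φ) dρ dφ dθ.

Inner (ρ): 9sin(φ)/5.
Middle (φ): 9/5.
Outer (θ): 18π/5.

Therefore the triple integral equals 18π/5.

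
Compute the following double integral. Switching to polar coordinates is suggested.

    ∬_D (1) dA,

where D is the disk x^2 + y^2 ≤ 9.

The region D is 0 ≤ r ≤ 3, 0 ≤ θ ≤ 2π in polar coordinates, where x = r cos(θ), y = r sin(θ), and dA = r dr dθ.

Under the substitution, the integrand becomes 1, so

    ∬_D (1) dA = ∫_{0}^{2π} ∫_{0}^{3} (1) · r dr dθ.

Inner integral (in r): ∫_{0}^{3} (1) · r dr = 9/2.

Outer integral (in θ): ∫_{0}^{2π} (9/2) dθ = 9π.

Therefore ∬_D (1) dA = 9π.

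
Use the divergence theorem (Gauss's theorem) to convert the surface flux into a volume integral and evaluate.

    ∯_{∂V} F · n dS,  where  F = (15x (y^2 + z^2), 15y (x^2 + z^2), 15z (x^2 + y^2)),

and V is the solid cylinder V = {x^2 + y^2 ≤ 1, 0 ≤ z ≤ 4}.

By the divergence theorem,

    ∯_{∂V} F · n dS = ∭_V (∇ · F) dV.

Compute the divergence:
    ∇ · F = ∂F_x/∂x + ∂F_y/∂y + ∂F_z/∂z = 15y^2 + 15z^2 + 15x^2 + 15z^2 + 15x^2 + 15y^2 = 30x^2 + 30y^2 + 30z^2.

In cylindrical coordinates, x = r cos(θ), y = r sin(θ), z = z, dV = r dr dθ dz, with 0 ≤ r ≤ 1, 0 ≤ θ ≤ 2π, 0 ≤ z ≤ 4.

The integrand, after substitution and multiplying by the volume element, becomes (30r^2 + 30z^2) · r, so

    ∭_V (∇·F) dV = ∫_0^{2π} ∫_0^{1} ∫_0^{4} (30r^2 + 30z^2) · r dz dr dθ.

Inner (z from 0 to 4): 120r^3 + 640r.
Middle (r from 0 to 1): 350.
Outer (θ from 0 to 2π): 700π.

Therefore ∯_{∂V} F · n dS = 700π.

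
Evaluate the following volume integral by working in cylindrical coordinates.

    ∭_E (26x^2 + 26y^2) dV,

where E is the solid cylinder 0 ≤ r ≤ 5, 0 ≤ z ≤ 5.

In cylindrical coordinates, x = r cos(θ), y = r sin(θ), z = z, and dV = r dr dθ dz.

The integrand becomes 26r^2, so

    ∭_E (26x^2 + 26y^2) dV = ∫_{0}^{2π} ∫_{0}^{5} ∫_{0}^{5} (26r^2) · r dz dr dθ.

Inner (z): 130r^3.
Middle (r from 0 to 5): 40625/2.
Outer (θ): 40625π.

Therefore the triple integral equals 40625π.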